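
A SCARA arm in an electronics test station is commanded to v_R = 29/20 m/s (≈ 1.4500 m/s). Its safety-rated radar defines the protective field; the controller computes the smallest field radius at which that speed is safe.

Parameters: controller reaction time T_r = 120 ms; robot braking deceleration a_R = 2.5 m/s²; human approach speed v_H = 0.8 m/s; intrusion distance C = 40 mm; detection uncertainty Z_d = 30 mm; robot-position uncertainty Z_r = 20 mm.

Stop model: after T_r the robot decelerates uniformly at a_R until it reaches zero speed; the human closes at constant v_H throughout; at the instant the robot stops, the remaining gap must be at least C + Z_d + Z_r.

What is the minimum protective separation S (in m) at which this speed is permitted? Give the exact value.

stop time T_s = (29/20)/(5/2) = 0.5800 s
robot in T_r: 1.4500·0.1200 = 0.1740 m
robot covers 1.4500·0.5800 − ½·2.5000·0.5800² = 0.4205 m while stopping
person approaches 0.8000·(0.1200+0.5800) = 0.5600 m
C+Z_d+Z_r = 0.0400+0.0300+0.0200 = 0.0900 m
S_min ≈ 0.1740+0.4205+0.5600+0.0900  ⇒  S_min = 2489/2000 m

S_min = 2489/2000 m = 1.2445 m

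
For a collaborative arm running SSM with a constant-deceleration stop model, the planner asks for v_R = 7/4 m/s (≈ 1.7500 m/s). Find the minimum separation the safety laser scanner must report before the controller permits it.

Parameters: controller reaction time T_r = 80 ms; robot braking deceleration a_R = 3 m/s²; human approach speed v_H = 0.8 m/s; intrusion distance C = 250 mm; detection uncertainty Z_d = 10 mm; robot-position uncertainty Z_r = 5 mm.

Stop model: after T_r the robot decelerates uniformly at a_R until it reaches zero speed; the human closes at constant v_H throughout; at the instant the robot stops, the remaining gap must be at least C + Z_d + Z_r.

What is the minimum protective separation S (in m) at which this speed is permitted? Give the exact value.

braking lasts T_s = (7/4)/3 = 0.5833 s
robot covers v_R·T_r = 1.7500·0.0800 = 0.1400 m before braking
robot under decel: 1.7500²/(2·3.0000) = 0.5104 m
human over T_r+T_s: 0.8000·(0.0800+0.5833) = 0.5307 m
residual clearance needed = 0.2500+0.0100+0.0050 = 0.2650 m
S_min ≈ 0.1400+0.5104+0.5307+0.2650  ⇒  S_min = 17353/12000 m

S_min = 17353/12000 m = 1.4461 m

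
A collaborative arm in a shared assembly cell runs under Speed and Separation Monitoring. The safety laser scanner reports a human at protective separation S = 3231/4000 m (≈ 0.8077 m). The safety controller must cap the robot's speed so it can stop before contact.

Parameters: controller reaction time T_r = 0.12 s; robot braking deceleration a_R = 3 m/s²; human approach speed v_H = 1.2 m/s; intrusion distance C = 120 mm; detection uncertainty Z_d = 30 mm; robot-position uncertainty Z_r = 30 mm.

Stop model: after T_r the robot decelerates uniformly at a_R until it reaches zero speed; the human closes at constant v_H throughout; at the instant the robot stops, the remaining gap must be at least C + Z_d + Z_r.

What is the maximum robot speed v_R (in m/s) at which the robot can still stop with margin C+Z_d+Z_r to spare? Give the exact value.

v_R_max = 3/4 m/s = 0.7500 m/s

at the boundary: (1/6)·v² + (13/25)·v + (-387/800) = 0
  disc = (13/25)² − 4·(1/6)·(-387/800) = 5929/10000 ; √disc = 77/100
  v_R = (−(13/25) + 77/100) / (2·(1/6)) = 3/4 m/s
check:
T_s = v_R/a_R = (3/4)/3 = 0.2500 s
robot covers v_R·T_r = 0.7500·0.1200 = 0.0900 m before braking
braking distance = 0.7500²/(2·3.0000) = 0.0938 m
human closes 1.2000·0.3700 = 0.4440 m
residual clearance needed = 0.1200+0.0300+0.0300 = 0.1800 m
sum ≈ 0.0900+0.0938+0.4440+0.1800 ≈ 0.8077 m = S ✓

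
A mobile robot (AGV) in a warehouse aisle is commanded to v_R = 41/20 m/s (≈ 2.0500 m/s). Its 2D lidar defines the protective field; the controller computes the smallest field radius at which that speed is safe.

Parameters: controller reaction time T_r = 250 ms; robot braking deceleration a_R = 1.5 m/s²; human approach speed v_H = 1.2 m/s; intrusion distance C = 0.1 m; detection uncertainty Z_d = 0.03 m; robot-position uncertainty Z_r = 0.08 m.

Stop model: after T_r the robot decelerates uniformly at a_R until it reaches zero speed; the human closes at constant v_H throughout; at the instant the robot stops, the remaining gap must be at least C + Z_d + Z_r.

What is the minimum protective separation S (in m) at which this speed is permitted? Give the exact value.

S_min = 1219/300 m = 4.0633 m

stop time T_s = (41/20)/(3/2) = 1.3667 s
robot in T_r: 2.0500·0.2500 = 0.5125 m
robot covers 2.0500·1.3667 − ½·1.5000·1.3667² = 1.4008 m while stopping
human over T_r+T_s: 1.2000·(0.2500+1.3667) = 1.9400 m
residual clearance needed = 0.1000+0.0300+0.0800 = 0.2100 m
S_min ≈ 0.5125+1.4008+1.9400+0.2100  ⇒  S_min = 1219/300 m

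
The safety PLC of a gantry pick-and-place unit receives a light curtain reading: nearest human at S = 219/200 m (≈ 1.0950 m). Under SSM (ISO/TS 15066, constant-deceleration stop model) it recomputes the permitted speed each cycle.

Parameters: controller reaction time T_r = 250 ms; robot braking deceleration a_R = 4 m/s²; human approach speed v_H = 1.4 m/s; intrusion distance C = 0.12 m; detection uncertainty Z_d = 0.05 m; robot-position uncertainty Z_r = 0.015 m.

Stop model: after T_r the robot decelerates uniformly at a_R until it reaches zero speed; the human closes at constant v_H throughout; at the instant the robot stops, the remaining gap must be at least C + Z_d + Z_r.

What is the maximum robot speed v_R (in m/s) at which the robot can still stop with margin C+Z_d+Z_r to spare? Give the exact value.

v_R_max = 4/5 m/s = 0.8000 m/s

at the boundary: (1/8)·v² + (3/5)·v + (-14/25) = 0
  disc = (3/5)² − 4·(1/8)·(-14/25) = 16/25 ; √disc = 4/5
  v_R = (−(3/5) + 4/5) / (2·(1/8)) = 4/5 m/s
check:
braking lasts T_s = (4/5)/4 = 0.2000 s
robot covers v_R·T_r = 0.8000·0.2500 = 0.2000 m before braking
braking distance = 0.8000²/(2·4.0000) = 0.0800 m
person approaches 1.4000·(0.2500+0.2000) = 0.6300 m
margins: 0.1200+0.0500+0.0150 = 0.1850 m
sum ≈ 0.2000+0.0800+0.6300+0.1850 ≈ 1.0950 m = S ✓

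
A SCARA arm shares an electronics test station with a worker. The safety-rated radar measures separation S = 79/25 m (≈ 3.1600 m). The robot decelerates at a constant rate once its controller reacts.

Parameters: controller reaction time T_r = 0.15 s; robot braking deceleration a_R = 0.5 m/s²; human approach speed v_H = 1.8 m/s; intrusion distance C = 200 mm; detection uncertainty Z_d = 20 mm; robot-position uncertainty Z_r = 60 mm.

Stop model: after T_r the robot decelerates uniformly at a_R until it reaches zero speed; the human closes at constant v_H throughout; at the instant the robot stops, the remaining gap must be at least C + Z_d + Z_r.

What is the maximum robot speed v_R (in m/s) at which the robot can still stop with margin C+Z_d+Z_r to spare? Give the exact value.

v_R_max = 3/5 m/s = 0.6000 m/s

collect terms ⇒ (1)·v_R² + (15/4)·v_R + (-261/100) = 0
  disc = (15/4)² − 4·(1)·(-261/100) = 9801/400 ; √disc = 99/20
  v_R = (−(15/4) + 99/20) / (2·(1)) = 3/5 m/s
check:
braking lasts T_s = (3/5)/(1/2) = 1.2000 s
reaction-phase robot travel = 0.6000·0.1500 = 0.0900 m
robot covers 0.6000·1.2000 − ½·0.5000·1.2000² = 0.3600 m while stopping
human over T_r+T_s: 1.8000·(0.1500+1.2000) = 2.4300 m
residual clearance needed = 0.2000+0.0200+0.0600 = 0.2800 m
sum ≈ 0.0900+0.3600+2.4300+0.2800 ≈ 3.1600 m = S ✓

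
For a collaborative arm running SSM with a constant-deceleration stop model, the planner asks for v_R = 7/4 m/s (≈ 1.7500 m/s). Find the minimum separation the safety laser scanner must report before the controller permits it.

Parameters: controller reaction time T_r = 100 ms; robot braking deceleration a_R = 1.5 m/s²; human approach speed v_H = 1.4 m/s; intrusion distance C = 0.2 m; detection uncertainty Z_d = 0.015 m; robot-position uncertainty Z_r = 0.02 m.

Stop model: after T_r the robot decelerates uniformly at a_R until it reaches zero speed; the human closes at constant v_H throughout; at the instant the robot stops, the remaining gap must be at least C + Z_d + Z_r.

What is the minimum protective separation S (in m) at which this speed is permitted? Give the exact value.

stop time T_s = (7/4)/(3/2) = 1.1667 s
robot in T_r: 1.7500·0.1000 = 0.1750 m
robot covers 1.7500·1.1667 − ½·1.5000·1.1667² = 1.0208 m while stopping
human closes 1.4000·1.2667 = 1.7733 m
margins: 0.2000+0.0150+0.0200 = 0.2350 m
S_min ≈ 0.1750+1.0208+1.7733+0.2350  ⇒  S_min = 769/240 m

S_min = 769/240 m = 3.2042 m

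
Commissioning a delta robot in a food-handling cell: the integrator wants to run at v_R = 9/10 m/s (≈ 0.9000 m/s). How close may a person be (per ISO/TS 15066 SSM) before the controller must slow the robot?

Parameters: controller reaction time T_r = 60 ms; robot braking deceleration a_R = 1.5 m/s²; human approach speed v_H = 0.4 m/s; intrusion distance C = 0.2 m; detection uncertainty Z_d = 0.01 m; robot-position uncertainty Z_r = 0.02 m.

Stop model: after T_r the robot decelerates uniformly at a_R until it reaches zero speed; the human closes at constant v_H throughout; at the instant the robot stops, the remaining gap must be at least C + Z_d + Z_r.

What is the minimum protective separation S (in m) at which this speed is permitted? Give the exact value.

T_s = v_R/a_R = (9/10)/(3/2) = 0.6000 s
reaction-phase robot travel = 0.9000·0.0600 = 0.0540 m
robot covers 0.9000·0.6000 − ½·1.5000·0.6000² = 0.2700 m while stopping
human closes 0.4000·0.6600 = 0.2640 m
margins: 0.2000+0.0100+0.0200 = 0.2300 m
S_min ≈ 0.0540+0.2700+0.2640+0.2300  ⇒  S_min = 409/500 m

S_min = 409/500 m = 0.8180 m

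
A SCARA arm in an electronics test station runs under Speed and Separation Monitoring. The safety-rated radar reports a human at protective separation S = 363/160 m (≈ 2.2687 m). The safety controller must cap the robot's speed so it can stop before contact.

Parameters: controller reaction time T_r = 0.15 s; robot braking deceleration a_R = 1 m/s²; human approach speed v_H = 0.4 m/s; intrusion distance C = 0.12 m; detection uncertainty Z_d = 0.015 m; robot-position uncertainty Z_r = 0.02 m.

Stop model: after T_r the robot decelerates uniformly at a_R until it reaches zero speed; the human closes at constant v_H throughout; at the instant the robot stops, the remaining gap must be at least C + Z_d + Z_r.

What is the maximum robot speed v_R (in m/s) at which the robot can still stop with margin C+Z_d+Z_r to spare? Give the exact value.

v_R_max = 31/20 m/s = 1.5500 m/s

collect terms ⇒ (1/2)·v_R² + (11/20)·v_R + (-1643/800) = 0
  disc = (11/20)² − 4·(1/2)·(-1643/800) = 441/100 ; √disc = 21/10
  v_R = (−(11/20) + 21/10) / (2·(1/2)) = 31/20 m/s
check:
stop time T_s = (31/20)/1 = 1.5500 s
reaction-phase robot travel = 1.5500·0.1500 = 0.2325 m
robot covers 1.5500·1.5500 − ½·1.0000·1.5500² = 1.2012 m while stopping
human closes 0.4000·1.7000 = 0.6800 m
C+Z_d+Z_r = 0.1200+0.0150+0.0200 = 0.1550 m
sum ≈ 0.2325+1.2012+0.6800+0.1550 ≈ 2.2687 m = S ✓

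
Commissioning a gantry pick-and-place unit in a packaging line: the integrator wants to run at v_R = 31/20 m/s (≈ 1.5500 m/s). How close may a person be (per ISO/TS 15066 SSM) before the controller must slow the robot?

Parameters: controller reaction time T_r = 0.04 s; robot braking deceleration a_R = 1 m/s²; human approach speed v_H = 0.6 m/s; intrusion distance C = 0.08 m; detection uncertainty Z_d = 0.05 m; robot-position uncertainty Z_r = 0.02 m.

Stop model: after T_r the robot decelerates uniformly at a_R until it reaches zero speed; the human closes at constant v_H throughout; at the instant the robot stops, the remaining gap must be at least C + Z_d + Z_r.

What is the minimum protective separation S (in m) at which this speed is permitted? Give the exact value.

S_min = 9469/4000 m = 2.3672 m

braking lasts T_s = (31/20)/1 = 1.5500 s
reaction-phase robot travel = 1.5500·0.0400 = 0.0620 m
robot under decel: 1.5500²/(2·1.0000) = 1.2012 m
human over T_r+T_s: 0.6000·(0.0400+1.5500) = 0.9540 m
margins: 0.0800+0.0500+0.0200 = 0.1500 m
S_min ≈ 0.0620+1.2012+0.9540+0.1500  ⇒  S_min = 9469/4000 m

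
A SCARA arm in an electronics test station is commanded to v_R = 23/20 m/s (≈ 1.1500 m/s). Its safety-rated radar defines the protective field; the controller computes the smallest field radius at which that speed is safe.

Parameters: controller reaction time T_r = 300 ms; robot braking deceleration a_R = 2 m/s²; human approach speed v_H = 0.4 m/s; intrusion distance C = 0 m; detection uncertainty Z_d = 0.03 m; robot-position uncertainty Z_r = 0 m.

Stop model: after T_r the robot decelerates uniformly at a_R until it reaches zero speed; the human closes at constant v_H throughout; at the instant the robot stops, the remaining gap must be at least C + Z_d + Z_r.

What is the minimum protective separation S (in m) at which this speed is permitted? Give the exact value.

S_min = 1689/1600 m = 1.0556 m

stop time T_s = (23/20)/2 = 0.5750 s
robot covers v_R·T_r = 1.1500·0.3000 = 0.3450 m before braking
robot covers 1.1500·0.5750 − ½·2.0000·0.5750² = 0.3306 m while stopping
human over T_r+T_s: 0.4000·(0.3000+0.5750) = 0.3500 m
C+Z_d+Z_r = 0.0000+0.0300+0.0000 = 0.0300 m
S_min ≈ 0.3450+0.3306+0.3500+0.0300  ⇒  S_min = 1689/1600 m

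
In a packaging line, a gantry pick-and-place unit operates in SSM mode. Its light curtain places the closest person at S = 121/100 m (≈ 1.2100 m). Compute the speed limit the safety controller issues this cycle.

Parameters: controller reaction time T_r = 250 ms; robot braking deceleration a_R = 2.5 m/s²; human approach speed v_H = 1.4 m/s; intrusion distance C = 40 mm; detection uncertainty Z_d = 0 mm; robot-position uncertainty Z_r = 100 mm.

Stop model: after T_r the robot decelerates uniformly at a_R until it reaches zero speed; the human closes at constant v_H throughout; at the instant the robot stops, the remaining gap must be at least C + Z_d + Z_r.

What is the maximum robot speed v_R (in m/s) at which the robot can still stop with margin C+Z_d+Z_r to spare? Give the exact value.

v_R_max = 3/4 m/s = 0.7500 m/s

at the boundary: (1/5)·v² + (81/100)·v + (-18/25) = 0
  disc = (81/100)² − 4·(1/5)·(-18/25) = 12321/10000 ; √disc = 111/100
  v_R = (−(81/100) + 111/100) / (2·(1/5)) = 3/4 m/s
check:
stop time T_s = (3/4)/(5/2) = 0.3000 s
robot in T_r: 0.7500·0.2500 = 0.1875 m
robot under decel: 0.7500²/(2·2.5000) = 0.1125 m
human closes 1.4000·0.5500 = 0.7700 m
margins: 0.0400+0.0000+0.1000 = 0.1400 m
sum ≈ 0.1875+0.1125+0.7700+0.1400 ≈ 1.2100 m = S ✓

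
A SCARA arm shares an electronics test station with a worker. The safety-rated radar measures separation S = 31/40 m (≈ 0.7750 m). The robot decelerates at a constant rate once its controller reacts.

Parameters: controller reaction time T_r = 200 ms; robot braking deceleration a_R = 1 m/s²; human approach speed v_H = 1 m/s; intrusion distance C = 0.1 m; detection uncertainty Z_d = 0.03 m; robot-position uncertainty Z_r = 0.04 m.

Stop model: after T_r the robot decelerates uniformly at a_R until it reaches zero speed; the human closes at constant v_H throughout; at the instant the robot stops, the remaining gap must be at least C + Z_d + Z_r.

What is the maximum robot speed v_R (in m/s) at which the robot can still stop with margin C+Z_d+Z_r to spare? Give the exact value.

at the boundary: (1/2)·v² + (6/5)·v + (-81/200) = 0
  disc = (6/5)² − 4·(1/2)·(-81/200) = 9/4 ; √disc = 3/2
  v_R = (−(6/5) + 3/2) / (2·(1/2)) = 3/10 m/s
check:
braking lasts T_s = (3/10)/1 = 0.3000 s
robot in T_r: 0.3000·0.2000 = 0.0600 m
robot covers 0.3000·0.3000 − ½·1.0000·0.3000² = 0.0450 m while stopping
human closes 1.0000·0.5000 = 0.5000 m
residual clearance needed = 0.1000+0.0300+0.0400 = 0.1700 m
sum ≈ 0.0600+0.0450+0.5000+0.1700 ≈ 0.7750 m = S ✓

v_R_max = 3/10 m/s = 0.3000 m/s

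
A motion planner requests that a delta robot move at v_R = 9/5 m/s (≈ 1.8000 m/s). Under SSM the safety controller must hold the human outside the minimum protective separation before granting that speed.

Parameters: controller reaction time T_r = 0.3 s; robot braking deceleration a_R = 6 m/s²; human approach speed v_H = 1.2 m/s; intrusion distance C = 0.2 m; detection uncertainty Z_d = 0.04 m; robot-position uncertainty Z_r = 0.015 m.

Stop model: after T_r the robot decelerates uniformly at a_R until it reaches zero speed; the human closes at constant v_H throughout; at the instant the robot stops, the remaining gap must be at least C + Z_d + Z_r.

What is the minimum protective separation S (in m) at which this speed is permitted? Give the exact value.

T_s = v_R/a_R = (9/5)/6 = 0.3000 s
reaction-phase robot travel = 1.8000·0.3000 = 0.5400 m
robot covers 1.8000·0.3000 − ½·6.0000·0.3000² = 0.2700 m while stopping
human closes 1.2000·0.6000 = 0.7200 m
C+Z_d+Z_r = 0.2000+0.0400+0.0150 = 0.2550 m
S_min ≈ 0.5400+0.2700+0.7200+0.2550  ⇒  S_min = 357/200 m

S_min = 357/200 m = 1.7850 m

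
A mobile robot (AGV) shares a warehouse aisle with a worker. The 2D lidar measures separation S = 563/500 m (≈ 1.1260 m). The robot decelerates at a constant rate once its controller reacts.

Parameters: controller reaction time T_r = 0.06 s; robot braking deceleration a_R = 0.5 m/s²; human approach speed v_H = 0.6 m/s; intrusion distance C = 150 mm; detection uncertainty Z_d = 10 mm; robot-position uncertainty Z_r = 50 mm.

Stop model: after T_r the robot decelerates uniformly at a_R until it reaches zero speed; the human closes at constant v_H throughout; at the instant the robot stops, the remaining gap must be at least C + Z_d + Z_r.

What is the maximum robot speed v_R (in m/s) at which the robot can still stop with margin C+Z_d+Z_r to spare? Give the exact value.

quadratic (1)·v² + (63/50)·v + (-22/25) = 0
  disc = (63/50)² − 4·(1)·(-22/25) = 12769/2500 ; √disc = 113/50
  v_R = (−(63/50) + 113/50) / (2·(1)) = 1/2 m/s
check:
stop time T_s = (1/2)/(1/2) = 1.0000 s
robot in T_r: 0.5000·0.0600 = 0.0300 m
robot under decel: 0.5000²/(2·0.5000) = 0.2500 m
human over T_r+T_s: 0.6000·(0.0600+1.0000) = 0.6360 m
residual clearance needed = 0.1500+0.0100+0.0500 = 0.2100 m
sum ≈ 0.0300+0.2500+0.6360+0.2100 ≈ 1.1260 m = S ✓

v_R_max = 1/2 m/s = 0.5000 m/s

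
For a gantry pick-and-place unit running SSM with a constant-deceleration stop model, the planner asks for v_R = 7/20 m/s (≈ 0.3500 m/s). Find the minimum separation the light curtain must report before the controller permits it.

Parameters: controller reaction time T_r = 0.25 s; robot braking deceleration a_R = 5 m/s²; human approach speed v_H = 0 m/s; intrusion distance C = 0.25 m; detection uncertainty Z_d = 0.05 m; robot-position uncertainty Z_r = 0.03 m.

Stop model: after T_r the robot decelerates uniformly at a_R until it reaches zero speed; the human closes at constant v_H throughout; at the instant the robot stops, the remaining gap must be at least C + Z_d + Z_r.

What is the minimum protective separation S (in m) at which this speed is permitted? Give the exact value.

S_min = 1719/4000 m = 0.4298 m

braking lasts T_s = (7/20)/5 = 0.0700 s
robot in T_r: 0.3500·0.2500 = 0.0875 m
braking distance = 0.3500²/(2·5.0000) = 0.0123 m
human closes 0.0000·0.3200 = 0.0000 m
margins: 0.2500+0.0500+0.0300 = 0.3300 m
S_min ≈ 0.0875+0.0123+0.0000+0.3300  ⇒  S_min = 1719/4000 m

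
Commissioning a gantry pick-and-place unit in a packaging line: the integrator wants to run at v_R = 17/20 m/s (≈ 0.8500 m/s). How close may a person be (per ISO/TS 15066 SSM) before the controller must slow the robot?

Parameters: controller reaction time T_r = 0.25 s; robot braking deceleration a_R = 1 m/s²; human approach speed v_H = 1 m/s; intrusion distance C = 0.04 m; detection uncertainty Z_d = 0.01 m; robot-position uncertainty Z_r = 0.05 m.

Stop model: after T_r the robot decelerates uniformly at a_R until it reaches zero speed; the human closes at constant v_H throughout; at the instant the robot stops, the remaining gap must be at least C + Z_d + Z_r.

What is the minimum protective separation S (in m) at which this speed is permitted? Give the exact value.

braking lasts T_s = (17/20)/1 = 0.8500 s
robot covers v_R·T_r = 0.8500·0.2500 = 0.2125 m before braking
robot covers 0.8500·0.8500 − ½·1.0000·0.8500² = 0.3613 m while stopping
person approaches 1.0000·(0.2500+0.8500) = 1.1000 m
residual clearance needed = 0.0400+0.0100+0.0500 = 0.1000 m
S_min ≈ 0.2125+0.3613+1.1000+0.1000  ⇒  S_min = 1419/800 m

S_min = 1419/800 m = 1.7737 m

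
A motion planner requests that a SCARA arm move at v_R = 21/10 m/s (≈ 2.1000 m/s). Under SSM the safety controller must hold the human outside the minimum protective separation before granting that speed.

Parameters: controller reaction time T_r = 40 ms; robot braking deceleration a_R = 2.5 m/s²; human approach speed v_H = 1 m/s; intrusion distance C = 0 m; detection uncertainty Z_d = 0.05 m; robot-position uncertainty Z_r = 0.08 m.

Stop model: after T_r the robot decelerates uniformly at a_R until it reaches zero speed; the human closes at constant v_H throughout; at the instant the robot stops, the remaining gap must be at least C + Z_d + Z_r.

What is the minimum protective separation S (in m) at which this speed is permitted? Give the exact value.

braking lasts T_s = (21/10)/(5/2) = 0.8400 s
robot covers v_R·T_r = 2.1000·0.0400 = 0.0840 m before braking
braking distance = 2.1000²/(2·2.5000) = 0.8820 m
human closes 1.0000·0.8800 = 0.8800 m
margins: 0.0000+0.0500+0.0800 = 0.1300 m
S_min ≈ 0.0840+0.8820+0.8800+0.1300  ⇒  S_min = 247/125 m

S_min = 247/125 m = 1.9760 m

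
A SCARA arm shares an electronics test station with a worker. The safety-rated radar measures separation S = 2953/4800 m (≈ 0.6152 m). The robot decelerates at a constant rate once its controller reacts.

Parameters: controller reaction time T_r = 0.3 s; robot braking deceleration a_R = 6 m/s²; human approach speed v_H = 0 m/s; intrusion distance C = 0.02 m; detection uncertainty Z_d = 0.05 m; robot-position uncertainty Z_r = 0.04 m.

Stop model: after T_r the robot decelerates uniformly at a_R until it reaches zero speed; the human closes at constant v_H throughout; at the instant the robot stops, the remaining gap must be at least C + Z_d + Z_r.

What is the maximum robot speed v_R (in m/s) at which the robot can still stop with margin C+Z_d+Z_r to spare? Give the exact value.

v_R_max = 5/4 m/s = 1.2500 m/s

collect terms ⇒ (1/12)·v_R² + (3/10)·v_R + (-97/192) = 0
  disc = (3/10)² − 4·(1/12)·(-97/192) = 3721/14400 ; √disc = 61/120
  v_R = (−(3/10) + 61/120) / (2·(1/12)) = 5/4 m/s
check:
T_s = v_R/a_R = (5/4)/6 = 0.2083 s
robot in T_r: 1.2500·0.3000 = 0.3750 m
braking distance = 1.2500²/(2·6.0000) = 0.1302 m
person approaches 0.0000·(0.3000+0.2083) = 0.0000 m
residual clearance needed = 0.0200+0.0500+0.0400 = 0.1100 m
sum ≈ 0.3750+0.1302+0.0000+0.1100 ≈ 0.6152 m = S ✓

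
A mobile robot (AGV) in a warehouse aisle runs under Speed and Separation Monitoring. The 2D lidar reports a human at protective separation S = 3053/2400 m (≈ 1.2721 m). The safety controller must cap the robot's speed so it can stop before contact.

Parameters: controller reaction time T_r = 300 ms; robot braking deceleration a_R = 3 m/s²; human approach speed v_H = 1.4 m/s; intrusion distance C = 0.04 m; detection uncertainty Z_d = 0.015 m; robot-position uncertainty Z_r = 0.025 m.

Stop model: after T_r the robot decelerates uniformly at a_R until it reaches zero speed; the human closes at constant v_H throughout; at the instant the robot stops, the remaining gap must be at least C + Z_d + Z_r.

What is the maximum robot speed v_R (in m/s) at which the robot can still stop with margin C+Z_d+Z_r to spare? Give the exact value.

quadratic (1/6)·v² + (23/30)·v + (-1853/2400) = 0
  disc = (23/30)² − 4·(1/6)·(-1853/2400) = 441/400 ; √disc = 21/20
  v_R = (−(23/30) + 21/20) / (2·(1/6)) = 17/20 m/s
check:
braking lasts T_s = (17/20)/3 = 0.2833 s
robot in T_r: 0.8500·0.3000 = 0.2550 m
braking distance = 0.8500²/(2·3.0000) = 0.1204 m
person approaches 1.4000·(0.3000+0.2833) = 0.8167 m
margins: 0.0400+0.0150+0.0250 = 0.0800 m
sum ≈ 0.2550+0.1204+0.8167+0.0800 ≈ 1.2721 m = S ✓

v_R_max = 17/20 m/s = 0.8500 m/s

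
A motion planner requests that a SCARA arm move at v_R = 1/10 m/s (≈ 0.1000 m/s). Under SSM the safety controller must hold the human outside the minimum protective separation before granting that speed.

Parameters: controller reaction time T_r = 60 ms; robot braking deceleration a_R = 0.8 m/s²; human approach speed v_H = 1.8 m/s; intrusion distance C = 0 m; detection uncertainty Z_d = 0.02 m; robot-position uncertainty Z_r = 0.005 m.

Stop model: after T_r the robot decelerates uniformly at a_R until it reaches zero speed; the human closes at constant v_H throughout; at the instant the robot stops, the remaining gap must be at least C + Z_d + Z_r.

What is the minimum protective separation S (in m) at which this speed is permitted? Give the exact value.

stop time T_s = (1/10)/(4/5) = 0.1250 s
robot in T_r: 0.1000·0.0600 = 0.0060 m
robot covers 0.1000·0.1250 − ½·0.8000·0.1250² = 0.0063 m while stopping
person approaches 1.8000·(0.0600+0.1250) = 0.3330 m
margins: 0.0000+0.0200+0.0050 = 0.0250 m
S_min ≈ 0.0060+0.0063+0.3330+0.0250  ⇒  S_min = 1481/4000 m

S_min = 1481/4000 m = 0.3703 m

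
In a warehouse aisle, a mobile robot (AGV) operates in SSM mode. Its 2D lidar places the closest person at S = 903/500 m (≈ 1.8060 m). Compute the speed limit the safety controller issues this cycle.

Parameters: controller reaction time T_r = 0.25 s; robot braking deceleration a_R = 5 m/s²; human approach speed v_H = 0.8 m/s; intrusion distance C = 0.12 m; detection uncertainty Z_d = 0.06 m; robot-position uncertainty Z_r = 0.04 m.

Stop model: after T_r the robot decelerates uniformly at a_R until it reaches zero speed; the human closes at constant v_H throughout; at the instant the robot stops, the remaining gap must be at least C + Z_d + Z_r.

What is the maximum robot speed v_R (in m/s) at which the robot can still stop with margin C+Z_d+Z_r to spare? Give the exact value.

v_R_max = 11/5 m/s = 2.2000 m/s

at the boundary: (1/10)·v² + (41/100)·v + (-693/500) = 0
  disc = (41/100)² − 4·(1/10)·(-693/500) = 289/400 ; √disc = 17/20
  v_R = (−(41/100) + 17/20) / (2·(1/10)) = 11/5 m/s
check:
stop time T_s = (11/5)/5 = 0.4400 s
reaction-phase robot travel = 2.2000·0.2500 = 0.5500 m
braking distance = 2.2000²/(2·5.0000) = 0.4840 m
human over T_r+T_s: 0.8000·(0.2500+0.4400) = 0.5520 m
residual clearance needed = 0.1200+0.0600+0.0400 = 0.2200 m
sum ≈ 0.5500+0.4840+0.5520+0.2200 ≈ 1.8060 m = S ✓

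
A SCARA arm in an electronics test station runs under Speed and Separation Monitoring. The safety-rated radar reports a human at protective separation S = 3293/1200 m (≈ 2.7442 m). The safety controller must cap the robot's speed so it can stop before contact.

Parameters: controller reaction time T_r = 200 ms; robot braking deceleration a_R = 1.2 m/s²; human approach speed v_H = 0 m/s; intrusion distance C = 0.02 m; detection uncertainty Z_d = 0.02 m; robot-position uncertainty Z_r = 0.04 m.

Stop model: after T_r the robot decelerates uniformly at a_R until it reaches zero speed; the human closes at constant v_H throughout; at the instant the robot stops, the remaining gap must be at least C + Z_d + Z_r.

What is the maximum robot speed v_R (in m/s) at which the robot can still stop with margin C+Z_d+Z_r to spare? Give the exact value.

v_R_max = 23/10 m/s = 2.3000 m/s

at the boundary: (5/12)·v² + (1/5)·v + (-3197/1200) = 0
  disc = (1/5)² − 4·(5/12)·(-3197/1200) = 16129/3600 ; √disc = 127/60
  v_R = (−(1/5) + 127/60) / (2·(5/12)) = 23/10 m/s
check:
T_s = v_R/a_R = (23/10)/(6/5) = 1.9167 s
robot in T_r: 2.3000·0.2000 = 0.4600 m
robot covers 2.3000·1.9167 − ½·1.2000·1.9167² = 2.2042 m while stopping
human over T_r+T_s: 0.0000·(0.2000+1.9167) = 0.0000 m
residual clearance needed = 0.0200+0.0200+0.0400 = 0.0800 m
sum ≈ 0.4600+2.2042+0.0000+0.0800 ≈ 2.7442 m = S ✓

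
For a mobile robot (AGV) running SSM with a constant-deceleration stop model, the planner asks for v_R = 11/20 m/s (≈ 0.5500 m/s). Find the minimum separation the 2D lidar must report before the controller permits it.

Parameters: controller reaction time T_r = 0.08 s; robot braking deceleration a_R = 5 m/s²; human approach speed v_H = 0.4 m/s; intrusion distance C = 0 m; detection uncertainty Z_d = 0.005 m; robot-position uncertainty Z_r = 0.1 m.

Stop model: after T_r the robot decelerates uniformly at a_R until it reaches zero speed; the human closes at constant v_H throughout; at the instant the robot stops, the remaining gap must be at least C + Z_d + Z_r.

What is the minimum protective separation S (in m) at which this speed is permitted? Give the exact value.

T_s = v_R/a_R = (11/20)/5 = 0.1100 s
robot in T_r: 0.5500·0.0800 = 0.0440 m
robot under decel: 0.5500²/(2·5.0000) = 0.0302 m
person approaches 0.4000·(0.0800+0.1100) = 0.0760 m
C+Z_d+Z_r = 0.0000+0.0050+0.1000 = 0.1050 m
S_min ≈ 0.0440+0.0302+0.0760+0.1050  ⇒  S_min = 1021/4000 m

S_min = 1021/4000 m = 0.2552 m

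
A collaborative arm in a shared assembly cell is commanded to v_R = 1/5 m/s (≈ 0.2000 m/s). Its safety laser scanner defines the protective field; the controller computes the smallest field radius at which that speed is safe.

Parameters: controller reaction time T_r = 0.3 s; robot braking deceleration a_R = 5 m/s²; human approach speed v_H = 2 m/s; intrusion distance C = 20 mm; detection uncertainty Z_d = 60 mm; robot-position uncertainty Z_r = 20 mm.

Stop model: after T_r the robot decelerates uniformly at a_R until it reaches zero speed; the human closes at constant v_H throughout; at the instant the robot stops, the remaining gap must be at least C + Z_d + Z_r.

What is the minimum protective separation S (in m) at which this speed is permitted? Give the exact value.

S_min = 211/250 m = 0.8440 m

T_s = v_R/a_R = (1/5)/5 = 0.0400 s
robot in T_r: 0.2000·0.3000 = 0.0600 m
robot covers 0.2000·0.0400 − ½·5.0000·0.0400² = 0.0040 m while stopping
human over T_r+T_s: 2.0000·(0.3000+0.0400) = 0.6800 m
C+Z_d+Z_r = 0.0200+0.0600+0.0200 = 0.1000 m
S_min ≈ 0.0600+0.0040+0.6800+0.1000  ⇒  S_min = 211/250 m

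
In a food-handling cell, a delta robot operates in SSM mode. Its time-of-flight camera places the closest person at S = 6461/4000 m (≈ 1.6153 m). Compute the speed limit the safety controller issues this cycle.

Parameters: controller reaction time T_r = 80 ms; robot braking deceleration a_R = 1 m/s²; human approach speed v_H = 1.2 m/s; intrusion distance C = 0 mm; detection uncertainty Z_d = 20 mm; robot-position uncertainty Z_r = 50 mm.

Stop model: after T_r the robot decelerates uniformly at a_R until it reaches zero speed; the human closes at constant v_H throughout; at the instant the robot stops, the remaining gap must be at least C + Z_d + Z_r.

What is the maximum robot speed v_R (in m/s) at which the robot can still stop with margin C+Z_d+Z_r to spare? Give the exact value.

quadratic (1/2)·v² + (32/25)·v + (-5797/4000) = 0
  disc = (32/25)² − 4·(1/2)·(-5797/4000) = 45369/10000 ; √disc = 213/100
  v_R = (−(32/25) + 213/100) / (2·(1/2)) = 17/20 m/s
check:
braking lasts T_s = (17/20)/1 = 0.8500 s
robot covers v_R·T_r = 0.8500·0.0800 = 0.0680 m before braking
robot under decel: 0.8500²/(2·1.0000) = 0.3613 m
person approaches 1.2000·(0.0800+0.8500) = 1.1160 m
margins: 0.0000+0.0200+0.0500 = 0.0700 m
sum ≈ 0.0680+0.3613+1.1160+0.0700 ≈ 1.6153 m = S ✓

v_R_max = 17/20 m/s = 0.8500 m/s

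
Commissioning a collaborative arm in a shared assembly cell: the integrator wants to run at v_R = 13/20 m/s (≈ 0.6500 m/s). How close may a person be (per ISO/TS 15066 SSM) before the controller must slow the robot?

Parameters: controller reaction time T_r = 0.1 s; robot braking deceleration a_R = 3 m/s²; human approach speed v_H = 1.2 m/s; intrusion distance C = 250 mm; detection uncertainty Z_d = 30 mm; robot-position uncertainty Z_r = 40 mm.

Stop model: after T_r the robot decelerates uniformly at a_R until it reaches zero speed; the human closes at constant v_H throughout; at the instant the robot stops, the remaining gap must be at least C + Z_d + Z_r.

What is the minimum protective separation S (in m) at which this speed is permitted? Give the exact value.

S_min = 401/480 m = 0.8354 m

stop time T_s = (13/20)/3 = 0.2167 s
robot covers v_R·T_r = 0.6500·0.1000 = 0.0650 m before braking
robot covers 0.6500·0.2167 − ½·3.0000·0.2167² = 0.0704 m while stopping
human over T_r+T_s: 1.2000·(0.1000+0.2167) = 0.3800 m
C+Z_d+Z_r = 0.2500+0.0300+0.0400 = 0.3200 m
S_min ≈ 0.0650+0.0704+0.3800+0.3200  ⇒  S_min = 401/480 m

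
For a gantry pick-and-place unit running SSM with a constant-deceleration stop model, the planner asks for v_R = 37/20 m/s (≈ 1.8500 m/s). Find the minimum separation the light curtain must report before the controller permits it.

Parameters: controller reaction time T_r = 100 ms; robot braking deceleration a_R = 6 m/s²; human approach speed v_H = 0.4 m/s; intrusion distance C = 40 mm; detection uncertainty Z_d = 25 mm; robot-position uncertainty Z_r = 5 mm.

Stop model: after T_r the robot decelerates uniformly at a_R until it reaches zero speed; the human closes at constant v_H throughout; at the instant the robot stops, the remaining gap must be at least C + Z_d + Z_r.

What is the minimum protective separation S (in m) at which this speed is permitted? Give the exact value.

S_min = 3377/4800 m = 0.7035 m

stop time T_s = (37/20)/6 = 0.3083 s
robot in T_r: 1.8500·0.1000 = 0.1850 m
robot covers 1.8500·0.3083 − ½·6.0000·0.3083² = 0.2852 m while stopping
human closes 0.4000·0.4083 = 0.1633 m
C+Z_d+Z_r = 0.0400+0.0250+0.0050 = 0.0700 m
S_min ≈ 0.1850+0.2852+0.1633+0.0700  ⇒  S_min = 3377/4800 m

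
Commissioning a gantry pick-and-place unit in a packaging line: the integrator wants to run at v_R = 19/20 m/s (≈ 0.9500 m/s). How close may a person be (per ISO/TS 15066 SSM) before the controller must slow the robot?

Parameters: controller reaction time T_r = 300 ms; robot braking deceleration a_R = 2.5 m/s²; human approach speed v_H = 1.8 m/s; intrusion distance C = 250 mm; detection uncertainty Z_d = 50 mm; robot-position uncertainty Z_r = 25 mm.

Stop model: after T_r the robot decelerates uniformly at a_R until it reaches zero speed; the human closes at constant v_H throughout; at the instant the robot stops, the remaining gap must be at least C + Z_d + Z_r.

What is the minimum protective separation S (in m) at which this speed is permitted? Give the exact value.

S_min = 4029/2000 m = 2.0145 m

stop time T_s = (19/20)/(5/2) = 0.3800 s
robot in T_r: 0.9500·0.3000 = 0.2850 m
braking distance = 0.9500²/(2·2.5000) = 0.1805 m
human closes 1.8000·0.6800 = 1.2240 m
margins: 0.2500+0.0500+0.0250 = 0.3250 m
S_min ≈ 0.2850+0.1805+1.2240+0.3250  ⇒  S_min = 4029/2000 m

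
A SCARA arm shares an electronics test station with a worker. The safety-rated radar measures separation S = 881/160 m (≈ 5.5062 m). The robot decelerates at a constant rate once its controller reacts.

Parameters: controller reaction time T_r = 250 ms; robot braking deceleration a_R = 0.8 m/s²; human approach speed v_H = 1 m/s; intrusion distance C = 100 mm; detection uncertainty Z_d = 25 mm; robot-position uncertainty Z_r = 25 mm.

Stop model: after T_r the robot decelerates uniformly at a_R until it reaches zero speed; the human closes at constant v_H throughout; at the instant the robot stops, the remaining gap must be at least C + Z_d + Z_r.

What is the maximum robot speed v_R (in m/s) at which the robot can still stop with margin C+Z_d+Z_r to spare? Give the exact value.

v_R_max = 19/10 m/s = 1.9000 m/s

at the boundary: (5/8)·v² + (3/2)·v + (-817/160) = 0
  disc = (3/2)² − 4·(5/8)·(-817/160) = 961/64 ; √disc = 31/8
  v_R = (−(3/2) + 31/8) / (2·(5/8)) = 19/10 m/s
check:
T_s = v_R/a_R = (19/10)/(4/5) = 2.3750 s
robot in T_r: 1.9000·0.2500 = 0.4750 m
robot covers 1.9000·2.3750 − ½·0.8000·2.3750² = 2.2563 m while stopping
human over T_r+T_s: 1.0000·(0.2500+2.3750) = 2.6250 m
residual clearance needed = 0.1000+0.0250+0.0250 = 0.1500 m
sum ≈ 0.4750+2.2563+2.6250+0.1500 ≈ 5.5062 m = S ✓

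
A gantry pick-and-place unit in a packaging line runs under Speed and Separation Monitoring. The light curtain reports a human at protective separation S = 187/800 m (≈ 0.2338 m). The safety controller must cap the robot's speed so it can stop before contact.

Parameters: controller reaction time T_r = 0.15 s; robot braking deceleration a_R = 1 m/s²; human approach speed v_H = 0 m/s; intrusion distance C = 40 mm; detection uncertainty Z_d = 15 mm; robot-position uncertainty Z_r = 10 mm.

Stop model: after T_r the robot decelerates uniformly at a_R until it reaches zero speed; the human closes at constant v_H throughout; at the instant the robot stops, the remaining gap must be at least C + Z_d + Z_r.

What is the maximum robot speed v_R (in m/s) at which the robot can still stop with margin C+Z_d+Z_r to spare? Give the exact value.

at the boundary: (1/2)·v² + (3/20)·v + (-27/160) = 0
  disc = (3/20)² − 4·(1/2)·(-27/160) = 9/25 ; √disc = 3/5
  v_R = (−(3/20) + 3/5) / (2·(1/2)) = 9/20 m/s
check:
T_s = v_R/a_R = (9/20)/1 = 0.4500 s
robot in T_r: 0.4500·0.1500 = 0.0675 m
robot under decel: 0.4500²/(2·1.0000) = 0.1013 m
person approaches 0.0000·(0.1500+0.4500) = 0.0000 m
margins: 0.0400+0.0150+0.0100 = 0.0650 m
sum ≈ 0.0675+0.1013+0.0000+0.0650 ≈ 0.2338 m = S ✓

v_R_max = 9/20 m/s = 0.4500 m/s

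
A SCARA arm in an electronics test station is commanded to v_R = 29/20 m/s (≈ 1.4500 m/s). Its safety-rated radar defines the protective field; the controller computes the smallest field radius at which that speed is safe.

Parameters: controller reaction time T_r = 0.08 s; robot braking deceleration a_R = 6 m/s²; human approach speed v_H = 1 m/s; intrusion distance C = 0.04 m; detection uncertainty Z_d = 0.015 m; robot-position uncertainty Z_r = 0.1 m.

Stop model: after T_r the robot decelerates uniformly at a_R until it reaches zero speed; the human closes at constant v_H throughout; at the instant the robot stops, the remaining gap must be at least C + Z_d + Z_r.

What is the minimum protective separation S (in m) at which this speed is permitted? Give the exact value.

S_min = 6143/8000 m = 0.7679 m

T_s = v_R/a_R = (29/20)/6 = 0.2417 s
robot covers v_R·T_r = 1.4500·0.0800 = 0.1160 m before braking
robot under decel: 1.4500²/(2·6.0000) = 0.1752 m
human over T_r+T_s: 1.0000·(0.0800+0.2417) = 0.3217 m
residual clearance needed = 0.0400+0.0150+0.1000 = 0.1550 m
S_min ≈ 0.1160+0.1752+0.3217+0.1550  ⇒  S_min = 6143/8000 m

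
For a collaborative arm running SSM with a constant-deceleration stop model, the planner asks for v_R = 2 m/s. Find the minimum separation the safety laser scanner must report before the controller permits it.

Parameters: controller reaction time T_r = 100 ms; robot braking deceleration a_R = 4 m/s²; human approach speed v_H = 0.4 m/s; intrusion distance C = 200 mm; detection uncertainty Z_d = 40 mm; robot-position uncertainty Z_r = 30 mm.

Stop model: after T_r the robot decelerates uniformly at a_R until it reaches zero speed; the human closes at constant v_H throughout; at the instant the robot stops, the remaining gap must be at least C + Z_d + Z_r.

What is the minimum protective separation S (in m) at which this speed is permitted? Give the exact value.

S_min = 121/100 m = 1.2100 m

stop time T_s = 2/4 = 0.5000 s
reaction-phase robot travel = 2.0000·0.1000 = 0.2000 m
braking distance = 2.0000²/(2·4.0000) = 0.5000 m
human closes 0.4000·0.6000 = 0.2400 m
C+Z_d+Z_r = 0.2000+0.0400+0.0300 = 0.2700 m
S_min ≈ 0.2000+0.5000+0.2400+0.2700  ⇒  S_min = 121/100 m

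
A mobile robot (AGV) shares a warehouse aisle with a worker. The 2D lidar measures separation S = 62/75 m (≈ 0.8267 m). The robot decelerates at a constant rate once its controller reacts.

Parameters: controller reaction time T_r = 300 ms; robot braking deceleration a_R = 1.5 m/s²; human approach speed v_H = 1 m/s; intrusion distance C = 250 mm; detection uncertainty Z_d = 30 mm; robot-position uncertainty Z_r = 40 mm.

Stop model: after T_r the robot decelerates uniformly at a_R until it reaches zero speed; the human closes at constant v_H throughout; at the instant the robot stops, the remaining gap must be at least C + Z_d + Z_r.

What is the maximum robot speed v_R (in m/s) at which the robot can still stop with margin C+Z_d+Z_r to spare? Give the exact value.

v_R_max = 1/5 m/s = 0.2000 m/s

at the boundary: (1/3)·v² + (29/30)·v + (-31/150) = 0
  disc = (29/30)² − 4·(1/3)·(-31/150) = 121/100 ; √disc = 11/10
  v_R = (−(29/30) + 11/10) / (2·(1/3)) = 1/5 m/s
check:
braking lasts T_s = (1/5)/(3/2) = 0.1333 s
robot covers v_R·T_r = 0.2000·0.3000 = 0.0600 m before braking
braking distance = 0.2000²/(2·1.5000) = 0.0133 m
human closes 1.0000·0.4333 = 0.4333 m
residual clearance needed = 0.2500+0.0300+0.0400 = 0.3200 m
sum ≈ 0.0600+0.0133+0.4333+0.3200 ≈ 0.8267 m = S ✓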